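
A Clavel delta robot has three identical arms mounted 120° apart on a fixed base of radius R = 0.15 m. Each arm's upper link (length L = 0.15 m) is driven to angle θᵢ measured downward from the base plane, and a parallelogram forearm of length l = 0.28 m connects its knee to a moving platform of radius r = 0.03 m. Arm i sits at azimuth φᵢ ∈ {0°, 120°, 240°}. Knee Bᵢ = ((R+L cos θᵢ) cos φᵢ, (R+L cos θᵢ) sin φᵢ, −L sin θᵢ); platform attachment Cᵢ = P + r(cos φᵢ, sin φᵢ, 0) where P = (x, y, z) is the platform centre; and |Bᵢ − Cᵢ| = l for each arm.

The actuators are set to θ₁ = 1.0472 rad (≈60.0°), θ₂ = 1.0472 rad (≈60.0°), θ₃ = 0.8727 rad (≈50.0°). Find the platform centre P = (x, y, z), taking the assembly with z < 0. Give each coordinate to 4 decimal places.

(-0.0117, -0.0202, -0.3177)

φ1=0.0°: virtual centre (0.1950, 0.0000, -0.1299), radius l
arm 2 at φ=120.0°: (R−r)+L cos θ2 = 0.1950;  centre 2 = (-0.0975, 0.1689, -0.1299)
φ3=240.0°: virtual centre (-0.1082, -0.1874, -0.1149), radius l
subtract pairs → two planes through P
plane₁₂: -0.5850x+0.3377y+0.0000z = 0.0000
Cramer: x(z) = -0.0041+0.0239z;  y(z) = -0.0071+0.0414z
quadratic in z: (1.0023)z²+(0.2497)z+(-0.0218)=0, √Δ=0.3872 → z ∈ {-0.3177, 0.0686}; z = -0.3177 (taking z<0)
x = -0.0117, y = -0.0202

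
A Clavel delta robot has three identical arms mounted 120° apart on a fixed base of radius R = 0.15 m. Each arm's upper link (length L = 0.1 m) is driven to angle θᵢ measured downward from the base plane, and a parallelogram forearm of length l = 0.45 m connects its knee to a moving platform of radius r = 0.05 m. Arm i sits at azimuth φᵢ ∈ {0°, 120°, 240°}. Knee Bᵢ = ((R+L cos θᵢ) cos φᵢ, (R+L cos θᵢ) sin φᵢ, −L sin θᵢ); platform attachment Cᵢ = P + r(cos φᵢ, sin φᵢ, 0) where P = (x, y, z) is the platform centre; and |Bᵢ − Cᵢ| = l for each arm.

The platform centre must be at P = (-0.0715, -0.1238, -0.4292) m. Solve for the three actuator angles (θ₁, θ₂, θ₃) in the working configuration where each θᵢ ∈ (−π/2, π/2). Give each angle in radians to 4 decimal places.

θ₁ = 0.7855, θ₂ = 0.7853, θ₃ = -0.1745

rotate P by −φ1: (-0.0715, -0.1238, -0.4292)
  A cos θ + B sin θ = C:  0.1715·cos θ + -0.4292·sin θ = -0.1823
  γ=atan2(-0.4292,0.1715)=-1.1907;  ψ=arccos(-0.3943)=1.9761;  θ1=γ+ψ≈0.7855
φ2=120.0° → target in arm frame (-0.0715, 0.1238)
  A cos θ + B sin θ = C:  0.1715·cos θ + -0.4292·sin θ = -0.1822
  γ=atan2(-0.4292,0.1715)=-1.1907;  ψ=arccos(-0.3943)=1.9761;  θ2=γ+ψ≈0.7853
φ3=240.0° → target in arm frame (0.1430, 0.0000)
  A=-0.0430, B=-0.4292, C=(l²−L²−A²−y'²−z²)/(2L)=0.0322
  γ=atan2(-0.4292,-0.0430)=-1.6706;  ψ=arccos(0.0747)=1.4961;  θ3=γ+ψ≈-0.1745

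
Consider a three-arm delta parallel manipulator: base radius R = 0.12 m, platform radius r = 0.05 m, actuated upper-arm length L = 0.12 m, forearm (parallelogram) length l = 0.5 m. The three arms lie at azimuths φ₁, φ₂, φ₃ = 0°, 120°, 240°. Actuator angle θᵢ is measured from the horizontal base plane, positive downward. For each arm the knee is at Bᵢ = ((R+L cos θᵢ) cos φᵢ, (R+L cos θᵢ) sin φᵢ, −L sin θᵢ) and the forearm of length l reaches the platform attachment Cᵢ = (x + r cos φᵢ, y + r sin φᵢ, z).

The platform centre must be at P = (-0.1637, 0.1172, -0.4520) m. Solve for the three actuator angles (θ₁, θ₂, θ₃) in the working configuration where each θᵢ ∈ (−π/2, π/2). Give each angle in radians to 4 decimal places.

arm 1 (φ=0.0°): x'=-0.1637, y'=0.1172
  A=0.2337, B=-0.4520, C=(l²−L²−A²−y'²−z²)/(2L)=-0.1544
  θ1 = atan2(B,A) + arccos(C/0.5088) = 0.7855
φ2=120.0° → target in arm frame (0.1833, 0.0832)
  e−x'=-0.1133;  (l²−L²−(e−x')²−y'²−z²)/2L = 0.0480
  θ2 = atan2(B,A) + arccos(C/0.4660) = -0.3490
arm 3 (φ=240.0°): x'=-0.0196, y'=-0.2004
  A cos θ + B sin θ = C:  0.0896·cos θ + -0.4520·sin θ = -0.0704
  θ3 = atan2(B,A) + arccos(C/0.4608) = 0.3491

θ₁ = 0.7855, θ₂ = -0.3490, θ₃ = 0.3491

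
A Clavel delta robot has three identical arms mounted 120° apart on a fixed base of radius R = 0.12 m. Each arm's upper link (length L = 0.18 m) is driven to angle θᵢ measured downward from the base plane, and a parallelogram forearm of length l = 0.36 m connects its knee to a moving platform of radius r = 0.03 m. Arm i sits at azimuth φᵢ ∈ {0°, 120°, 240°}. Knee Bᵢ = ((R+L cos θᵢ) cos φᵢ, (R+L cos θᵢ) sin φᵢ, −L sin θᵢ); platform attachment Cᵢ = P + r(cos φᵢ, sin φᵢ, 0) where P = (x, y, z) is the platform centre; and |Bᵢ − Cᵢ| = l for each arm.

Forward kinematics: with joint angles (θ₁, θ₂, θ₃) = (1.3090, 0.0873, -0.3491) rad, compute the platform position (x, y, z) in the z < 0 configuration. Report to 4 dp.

φ1=0.0°: virtual centre (0.1366, 0.0000, -0.1739), radius l
centre 2 = (0.2693·cos120.0°, 0.2693·sin120.0°, -0.0157) = (-0.1347, 0.2332, -0.0157)
φ3=240.0°: virtual centre (-0.1296, -0.2244, 0.0616), radius l
|centre ₂|²−|centre ₁|² = 0.0239;  |centre ₃|²−|centre ₁|² = 0.0221
[-0.5425 0.4665 0.3163]·P = 0.0239;  [-0.5323 -0.4488 0.4709]·P = 0.0221
Cramer: x(z) = -0.0427+0.7353z;  y(z) = 0.0015+0.1770z
quadratic in z: (1.5720)z²+(0.0846)z+(-0.0672)=0, √Δ=0.6556 → z ∈ {-0.2354, 0.1816}; z = -0.2354 (taking z<0)
x = -0.2158, y = -0.0401

(-0.2158, -0.0401, -0.2354)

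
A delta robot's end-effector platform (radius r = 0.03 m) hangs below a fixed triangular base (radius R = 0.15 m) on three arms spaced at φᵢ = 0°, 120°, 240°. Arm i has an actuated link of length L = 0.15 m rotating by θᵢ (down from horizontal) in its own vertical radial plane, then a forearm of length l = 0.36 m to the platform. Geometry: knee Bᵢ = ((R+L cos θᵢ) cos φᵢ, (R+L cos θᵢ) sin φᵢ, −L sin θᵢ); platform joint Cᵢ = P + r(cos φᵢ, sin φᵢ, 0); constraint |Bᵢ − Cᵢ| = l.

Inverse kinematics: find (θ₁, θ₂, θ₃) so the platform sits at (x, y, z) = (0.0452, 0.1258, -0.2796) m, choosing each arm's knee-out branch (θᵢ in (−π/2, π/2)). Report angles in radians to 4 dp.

arm 1 (φ=0.0°): x'=0.0452, y'=0.1258
  A cos θ + B sin θ = C:  0.0748·cos θ + -0.2796·sin θ = 0.0250
  √(A²+B²)=0.2894;  θ1 = -1.3094+1.4843 ≈ 0.1749
φ2=120.0° → target in arm frame (0.0863, -0.1020)
  e−x'=0.0337;  (l²−L²−(e−x')²−y'²−z²)/2L = 0.0579
  γ=atan2(-0.2796,0.0337)=-1.4510;  ψ=arccos(0.2057)=1.3636;  θ2=γ+ψ≈-0.0874
rotate P by −φ3: (-0.1315, -0.0238, -0.2796)
  e−x'=0.2515;  (l²−L²−(e−x')²−y'²−z²)/2L = -0.1164
  θ3 = atan2(B,A) + arccos(C/0.3761) = 1.0472

θ₁ = 0.1749, θ₂ = -0.0874, θ₃ = 1.0472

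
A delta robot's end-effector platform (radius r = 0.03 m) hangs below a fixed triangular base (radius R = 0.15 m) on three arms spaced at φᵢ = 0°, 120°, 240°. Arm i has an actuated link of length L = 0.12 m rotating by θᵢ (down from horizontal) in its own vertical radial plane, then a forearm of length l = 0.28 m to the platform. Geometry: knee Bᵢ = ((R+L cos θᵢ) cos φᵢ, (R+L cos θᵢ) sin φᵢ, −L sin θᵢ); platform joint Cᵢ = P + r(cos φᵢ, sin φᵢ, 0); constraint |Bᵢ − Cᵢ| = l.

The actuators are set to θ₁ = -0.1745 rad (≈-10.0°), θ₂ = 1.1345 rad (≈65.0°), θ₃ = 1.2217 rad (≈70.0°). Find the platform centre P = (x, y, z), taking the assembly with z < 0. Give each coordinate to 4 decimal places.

φ1=0.0°: virtual centre (0.2382, 0.0000, 0.0208), radius l
arm 2 at φ=120.0°: (R−r)+L cos θ2 = 0.1707;  S2 = (-0.0854, 0.1478, -0.1088)
S3 = (0.1610·cos240.0°, 0.1610·sin240.0°, -0.1128) = (-0.0805, -0.1395, -0.1128)
eliminate P² terms by subtracting sphere 1 from 2 and 3
linear system: -0.6471x+0.2957y = -0.0162−-0.2592z; -0.6374x+-0.2789y = -0.0185−-0.2672z
det = 0.3690;  x = 0.0271+-0.4101z,  y = 0.0045+-0.0208z
sphere 1 gives Az²+Bz+C=0 with A=1.1686, B=0.1313, C=-0.0334;  B²−4AC=0.1733;  roots -0.2343, 0.1219;  negative root z = -0.2343
x = 0.1231, y = 0.0094

(0.1231, 0.0094, -0.2343)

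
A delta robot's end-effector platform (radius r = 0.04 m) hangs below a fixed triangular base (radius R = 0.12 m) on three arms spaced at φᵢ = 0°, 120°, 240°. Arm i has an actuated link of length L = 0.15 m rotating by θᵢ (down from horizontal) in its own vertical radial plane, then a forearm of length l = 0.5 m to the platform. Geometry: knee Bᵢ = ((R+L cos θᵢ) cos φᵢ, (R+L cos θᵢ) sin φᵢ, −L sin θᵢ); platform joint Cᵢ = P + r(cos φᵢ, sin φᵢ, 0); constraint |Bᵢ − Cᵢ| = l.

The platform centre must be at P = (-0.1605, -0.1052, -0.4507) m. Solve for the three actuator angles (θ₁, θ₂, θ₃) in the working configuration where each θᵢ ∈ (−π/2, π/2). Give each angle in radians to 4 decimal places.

θ₁ = 0.7850, θ₂ = 0.3488, θ₃ = -0.2621

φ1=0.0° → target in arm frame (-0.1605, -0.1052)
  e−x'=0.2405;  (l²−L²−(e−x')²−y'²−z²)/2L = -0.1485
  θ1 = atan2(B,A) + arccos(C/0.5109) = 0.7850
arm 2 (φ=120.0°): x'=-0.0109, y'=0.1916
  A=0.0909, B=-0.4507, C=(l²−L²−A²−y'²−z²)/(2L)=-0.0686
  θ2 = atan2(B,A) + arccos(C/0.4598) = 0.3488
φ3=240.0° → target in arm frame (0.1714, -0.0864)
  A cos θ + B sin θ = C:  -0.0914·cos θ + -0.4507·sin θ = 0.0285
  θ3 = atan2(B,A) + arccos(C/0.4599) = -0.2621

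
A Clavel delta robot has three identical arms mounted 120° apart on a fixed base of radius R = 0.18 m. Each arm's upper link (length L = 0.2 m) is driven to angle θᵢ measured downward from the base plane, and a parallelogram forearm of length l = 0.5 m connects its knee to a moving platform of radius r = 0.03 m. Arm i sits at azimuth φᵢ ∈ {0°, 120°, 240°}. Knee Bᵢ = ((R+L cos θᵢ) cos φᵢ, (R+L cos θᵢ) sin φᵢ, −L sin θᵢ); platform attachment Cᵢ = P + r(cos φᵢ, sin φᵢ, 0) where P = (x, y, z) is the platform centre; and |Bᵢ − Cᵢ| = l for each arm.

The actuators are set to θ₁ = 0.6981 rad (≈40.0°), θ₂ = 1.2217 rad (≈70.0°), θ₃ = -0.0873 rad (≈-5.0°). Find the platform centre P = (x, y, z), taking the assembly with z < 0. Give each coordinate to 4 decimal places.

(-0.0083, -0.2259, -0.4478)

S1 = (0.3032·cos0.0°, 0.3032·sin0.0°, -0.1286) = (0.3032, 0.0000, -0.1286)
S2 = (0.2184·cos120.0°, 0.2184·sin120.0°, -0.1879) = (-0.1092, 0.1891, -0.1879)
arm 3 at φ=240.0°: (R−r)+L cos θ3 = 0.3492;  S3 = (-0.1746, -0.3024, 0.0174)
eliminate P² terms by subtracting sphere 1 from 2 and 3
plane₁₂: -0.8248x+0.3783y+-0.1188z = -0.0254
det = 0.8605;  x = 0.0118+0.0449z,  y = -0.0415+0.4118z
sphere 1 gives Az²+Bz+C=0 with A=1.1716, B=0.1968, C=-0.1468;  B²−4AC=0.7269;  roots -0.4478, 0.2799;  negative root z = -0.4478
x = -0.0083, y = -0.2259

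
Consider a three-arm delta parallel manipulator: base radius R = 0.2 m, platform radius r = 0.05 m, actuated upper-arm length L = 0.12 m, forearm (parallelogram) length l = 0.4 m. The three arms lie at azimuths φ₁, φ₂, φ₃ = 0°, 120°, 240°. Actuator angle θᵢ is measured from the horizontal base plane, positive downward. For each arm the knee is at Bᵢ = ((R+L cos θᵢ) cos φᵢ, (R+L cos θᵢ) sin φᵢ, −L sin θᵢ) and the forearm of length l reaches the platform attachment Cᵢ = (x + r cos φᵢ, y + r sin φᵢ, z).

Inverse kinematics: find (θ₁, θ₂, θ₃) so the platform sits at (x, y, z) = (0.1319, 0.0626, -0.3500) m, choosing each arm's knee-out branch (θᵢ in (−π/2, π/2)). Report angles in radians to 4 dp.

θ₁ = -0.1744, θ₂ = 0.6979, θ₃ = 1.2218

rotate P by −φ1: (0.1319, 0.0626, -0.3500)
  e−x'=0.0181;  (l²−L²−(e−x')²−y'²−z²)/2L = 0.0786
  √(A²+B²)=0.3505;  θ1 = -1.5191+1.3447 ≈ -0.1744
arm 2 (φ=120.0°): x'=-0.0117, y'=-0.1455
  A=0.1617, B=-0.3500, C=(l²−L²−A²−y'²−z²)/(2L)=-0.1010
  θ2 = atan2(B,A) + arccos(C/0.3856) = 0.6979
rotate P by −φ3: (-0.1202, 0.0829, -0.3500)
  A cos θ + B sin θ = C:  0.2702·cos θ + -0.3500·sin θ = -0.2365
  √(A²+B²)=0.4421;  θ3 = -0.9134+2.1352 ≈ 1.2218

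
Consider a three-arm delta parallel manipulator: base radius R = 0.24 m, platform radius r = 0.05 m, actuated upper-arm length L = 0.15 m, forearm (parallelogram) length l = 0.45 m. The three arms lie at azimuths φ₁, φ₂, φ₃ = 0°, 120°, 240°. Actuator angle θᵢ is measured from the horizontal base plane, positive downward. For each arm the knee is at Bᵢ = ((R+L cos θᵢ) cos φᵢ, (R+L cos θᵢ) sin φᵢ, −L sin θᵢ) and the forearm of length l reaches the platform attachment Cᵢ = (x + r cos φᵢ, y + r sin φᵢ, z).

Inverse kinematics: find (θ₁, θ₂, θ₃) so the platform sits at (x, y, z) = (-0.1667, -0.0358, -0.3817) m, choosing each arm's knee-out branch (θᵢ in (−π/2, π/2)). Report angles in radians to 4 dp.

θ₁ = 1.3964, θ₂ = 0.4364, θ₃ = 0.0876

rotate P by −φ1: (-0.1667, -0.0358, -0.3817)
  A=0.3567, B=-0.3817, C=(l²−L²−A²−y'²−z²)/(2L)=-0.3140
  √(A²+B²)=0.5224;  θ1 = -0.8192+2.2157 ≈ 1.3964
φ2=120.0° → target in arm frame (0.0523, 0.1623)
  A=0.1377, B=-0.3817, C=(l²−L²−A²−y'²−z²)/(2L)=-0.0366
  √(A²+B²)=0.4058;  θ2 = -1.2247+1.6611 ≈ 0.4364
φ3=240.0° → target in arm frame (0.1144, -0.1265)
  A cos θ + B sin θ = C:  0.0756·cos θ + -0.3817·sin θ = 0.0420
  √(A²+B²)=0.3891;  θ3 = -1.3751+1.4627 ≈ 0.0876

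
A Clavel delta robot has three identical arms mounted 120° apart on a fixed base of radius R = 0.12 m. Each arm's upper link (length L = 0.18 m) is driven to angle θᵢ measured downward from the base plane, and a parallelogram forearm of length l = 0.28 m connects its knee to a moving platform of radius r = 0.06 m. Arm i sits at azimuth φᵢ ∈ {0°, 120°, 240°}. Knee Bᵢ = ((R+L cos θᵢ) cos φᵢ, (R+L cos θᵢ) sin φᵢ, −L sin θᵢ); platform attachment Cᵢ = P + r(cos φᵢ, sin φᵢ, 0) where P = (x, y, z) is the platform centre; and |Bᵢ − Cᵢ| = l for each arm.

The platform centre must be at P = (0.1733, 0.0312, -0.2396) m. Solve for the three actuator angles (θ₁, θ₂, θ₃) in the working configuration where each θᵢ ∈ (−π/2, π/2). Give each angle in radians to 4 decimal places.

θ₁ = -0.1742, θ₂ = 1.0472, θ₃ = 1.2216

arm 1 (φ=0.0°): x'=0.1733, y'=0.0312
  e−x'=-0.1133;  (l²−L²−(e−x')²−y'²−z²)/2L = -0.0701
  γ=atan2(-0.2396,-0.1133)=-2.0125;  ψ=arccos(-0.2643)=1.8383;  θ1=γ+ψ≈-0.1742
rotate P by −φ2: (-0.0596, -0.1657, -0.2396)
  A cos θ + B sin θ = C:  0.1196·cos θ + -0.2396·sin θ = -0.1477
  θ2 = atan2(B,A) + arccos(C/0.2678) = 1.0472
φ3=240.0° → target in arm frame (-0.1137, 0.1345)
  A cos θ + B sin θ = C:  0.1737·cos θ + -0.2396·sin θ = -0.1657
  θ3 = atan2(B,A) + arccos(C/0.2959) = 1.2216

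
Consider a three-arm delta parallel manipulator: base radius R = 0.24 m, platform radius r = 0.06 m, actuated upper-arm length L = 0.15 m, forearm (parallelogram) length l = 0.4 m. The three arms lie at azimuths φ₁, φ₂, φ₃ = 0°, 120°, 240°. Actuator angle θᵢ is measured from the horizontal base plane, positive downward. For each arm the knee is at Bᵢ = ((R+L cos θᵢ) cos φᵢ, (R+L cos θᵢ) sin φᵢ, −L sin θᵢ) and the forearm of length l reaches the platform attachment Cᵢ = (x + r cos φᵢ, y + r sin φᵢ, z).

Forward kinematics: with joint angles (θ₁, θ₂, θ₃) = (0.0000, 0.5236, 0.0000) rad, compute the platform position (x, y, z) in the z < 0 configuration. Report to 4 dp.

φ1=0.0°: virtual centre (0.3300, 0.0000, 0.0000), radius l
arm 2 at φ=120.0°: e+L cos θ2 = 0.3099;  S2 = (-0.1550, 0.2684, -0.0750)
φ3=240.0°: virtual centre (-0.1650, -0.2858, 0.0000), radius l
|S₂|²−|S₁|² = -0.0072;  |S₃|²−|S₁|² = 0.0000
linear system: -0.9699x+0.5368y = -0.0072−-0.1500z; -0.9900x+-0.5716y = 0.0000−0.0000z
det = 1.0858;  x = 0.0038+-0.0790z,  y = -0.0066+0.1368z
into |P−S₁|² = l²: 1.0249z² + 0.0497z + -0.0536 = 0;  Δ = 0.2220;  z = -0.2541 or 0.2056 → z<0 root = -0.2541
x = 0.0239, y = -0.0414

(0.0239, -0.0414, -0.2541)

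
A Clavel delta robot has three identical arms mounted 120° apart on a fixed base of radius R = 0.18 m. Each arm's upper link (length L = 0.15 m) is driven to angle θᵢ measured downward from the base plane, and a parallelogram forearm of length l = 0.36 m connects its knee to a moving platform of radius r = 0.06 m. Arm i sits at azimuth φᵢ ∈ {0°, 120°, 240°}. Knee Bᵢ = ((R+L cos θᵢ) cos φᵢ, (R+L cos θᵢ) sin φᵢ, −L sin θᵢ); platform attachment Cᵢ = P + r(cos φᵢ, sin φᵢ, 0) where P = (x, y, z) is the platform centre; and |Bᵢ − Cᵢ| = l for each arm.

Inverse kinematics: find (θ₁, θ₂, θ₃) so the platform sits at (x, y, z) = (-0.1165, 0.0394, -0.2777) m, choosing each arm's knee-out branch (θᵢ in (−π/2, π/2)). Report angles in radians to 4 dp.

arm 1 (φ=0.0°): x'=-0.1165, y'=0.0394
  A cos θ + B sin θ = C:  0.2365·cos θ + -0.2777·sin θ = -0.0917
  γ=atan2(-0.2777,0.2365)=-0.8654;  ψ=arccos(-0.2513)=1.8248;  θ1=γ+ψ≈0.9595
φ2=120.0° → target in arm frame (0.0924, 0.0812)
  A cos θ + B sin θ = C:  0.0276·cos θ + -0.2777·sin θ = 0.0754
  γ=atan2(-0.2777,0.0276)=-1.4716;  ψ=arccos(0.2703)=1.2971;  θ2=γ+ψ≈-0.1745
rotate P by −φ3: (0.0241, -0.1206, -0.2777)
  e−x'=0.0959;  (l²−L²−(e−x')²−y'²−z²)/2L = 0.0208
  √(A²+B²)=0.2938;  θ3 = -1.2384+1.4998 ≈ 0.2615

θ₁ = 0.9595, θ₂ = -0.1745, θ₃ = 0.2615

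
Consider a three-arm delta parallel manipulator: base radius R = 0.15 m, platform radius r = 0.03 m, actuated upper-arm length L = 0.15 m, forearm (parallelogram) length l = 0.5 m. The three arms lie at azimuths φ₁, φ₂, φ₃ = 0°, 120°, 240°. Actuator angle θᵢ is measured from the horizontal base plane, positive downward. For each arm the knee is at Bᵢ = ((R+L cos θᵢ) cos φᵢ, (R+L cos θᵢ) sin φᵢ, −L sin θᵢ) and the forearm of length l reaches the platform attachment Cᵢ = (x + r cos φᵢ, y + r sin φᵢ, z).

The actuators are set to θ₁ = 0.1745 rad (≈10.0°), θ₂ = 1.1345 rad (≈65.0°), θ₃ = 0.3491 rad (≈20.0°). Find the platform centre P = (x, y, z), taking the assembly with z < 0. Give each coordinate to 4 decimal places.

arm 1 at φ=0.0°: e+L cos θ1 = 0.2677;  S1 = (0.2677, 0.0000, -0.0260)
S2 = (0.1834·cos120.0°, 0.1834·sin120.0°, -0.1359) = (-0.0917, 0.1588, -0.1359)
S3 = (0.2610·cos240.0°, 0.2610·sin240.0°, -0.0513) = (-0.1305, -0.2260, -0.0513)
subtract pairs → two planes through P
[-0.7188 0.3176 -0.2198]·P = -0.0202;  [-0.7964 -0.4520 -0.0505]·P = -0.0016
det = 0.5779;  x = 0.0167+-0.1997z,  y = -0.0259+0.2401z
into |P−S₁|² = l²: 1.0975z² + 0.1399z + -0.1857 = 0;  Δ = 0.8346;  z = -0.4799 or 0.3525 → z<0 root = -0.4799
x = 0.1126, y = -0.1411

(0.1126, -0.1411, -0.4799)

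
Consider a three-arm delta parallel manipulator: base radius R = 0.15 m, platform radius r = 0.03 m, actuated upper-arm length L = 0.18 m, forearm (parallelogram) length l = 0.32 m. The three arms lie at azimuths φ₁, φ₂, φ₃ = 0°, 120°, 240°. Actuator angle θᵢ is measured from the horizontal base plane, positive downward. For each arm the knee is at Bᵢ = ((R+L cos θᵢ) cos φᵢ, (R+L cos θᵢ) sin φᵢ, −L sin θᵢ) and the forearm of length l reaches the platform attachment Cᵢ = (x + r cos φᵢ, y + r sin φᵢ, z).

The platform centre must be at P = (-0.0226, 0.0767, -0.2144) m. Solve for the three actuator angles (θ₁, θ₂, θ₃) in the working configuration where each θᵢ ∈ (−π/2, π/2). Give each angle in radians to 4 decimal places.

θ₁ = 0.6105, θ₂ = -0.0873, θ₃ = 0.7853

rotate P by −φ1: (-0.0226, 0.0767, -0.2144)
  e−x'=0.1426;  (l²−L²−(e−x')²−y'²−z²)/2L = -0.0061
  √(A²+B²)=0.2575;  θ1 = -0.9839+1.5944 ≈ 0.6105
φ2=120.0° → target in arm frame (0.0777, -0.0188)
  A cos θ + B sin θ = C:  0.0423·cos θ + -0.2144·sin θ = 0.0608
  θ2 = atan2(B,A) + arccos(C/0.2185) = -0.0873
φ3=240.0° → target in arm frame (-0.0551, -0.0579)
  A cos θ + B sin θ = C:  0.1751·cos θ + -0.2144·sin θ = -0.0278
  γ=atan2(-0.2144,0.1751)=-0.8859;  ψ=arccos(-0.1002)=1.6712;  θ3=γ+ψ≈0.7853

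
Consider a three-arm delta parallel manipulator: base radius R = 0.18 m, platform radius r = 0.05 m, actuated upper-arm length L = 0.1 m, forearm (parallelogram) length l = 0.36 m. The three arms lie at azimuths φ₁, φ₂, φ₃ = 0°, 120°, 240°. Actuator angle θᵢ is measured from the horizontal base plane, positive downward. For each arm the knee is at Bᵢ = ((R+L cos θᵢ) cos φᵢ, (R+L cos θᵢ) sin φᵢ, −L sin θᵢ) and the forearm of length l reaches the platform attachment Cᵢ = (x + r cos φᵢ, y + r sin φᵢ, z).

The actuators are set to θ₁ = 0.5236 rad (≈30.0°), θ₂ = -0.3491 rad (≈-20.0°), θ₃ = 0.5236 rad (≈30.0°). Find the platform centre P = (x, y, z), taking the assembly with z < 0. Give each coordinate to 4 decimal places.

φ1=0.0°: virtual centre (0.2166, 0.0000, -0.0500), radius l
O2 = (0.2240·cos120.0°, 0.2240·sin120.0°, 0.0342) = (-0.1120, 0.1940, 0.0342)
O3 = (0.2166·cos240.0°, 0.2166·sin240.0°, -0.0500) = (-0.1083, -0.1876, -0.0500)
subtract pairs → two planes through P
linear system: -0.6572x+0.3879y = 0.0019−0.1684z; -0.6498x+-0.3752y = 0.0000−0.0000z
Cramer: x(z) = -0.0014+0.1267z;  y(z) = 0.0025-0.2195z
into |P−O₁|² = l²: 1.0642z² + 0.0436z + -0.0796 = 0;  Δ = 0.3405;  z = -0.2947 or 0.2537 → z<0 root = -0.2947
x = -0.0388, y = 0.0672

(-0.0388, 0.0672, -0.2947)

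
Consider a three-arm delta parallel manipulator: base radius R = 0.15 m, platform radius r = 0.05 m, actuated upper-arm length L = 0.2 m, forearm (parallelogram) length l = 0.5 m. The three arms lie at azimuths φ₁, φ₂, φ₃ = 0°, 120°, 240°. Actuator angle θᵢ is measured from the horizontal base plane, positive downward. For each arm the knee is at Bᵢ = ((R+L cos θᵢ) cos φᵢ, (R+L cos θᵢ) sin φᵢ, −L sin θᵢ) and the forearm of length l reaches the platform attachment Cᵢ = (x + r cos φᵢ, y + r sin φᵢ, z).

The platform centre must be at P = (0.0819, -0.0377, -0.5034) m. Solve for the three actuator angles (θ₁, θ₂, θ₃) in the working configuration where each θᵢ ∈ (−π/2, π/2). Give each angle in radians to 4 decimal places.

θ₁ = 0.2620, θ₂ = 0.6982, θ₃ = 0.5238

rotate P by −φ1: (0.0819, -0.0377, -0.5034)
  A=0.0181, B=-0.5034, C=(l²−L²−A²−y'²−z²)/(2L)=-0.1129
  γ=atan2(-0.5034,0.0181)=-1.5349;  ψ=arccos(-0.2241)=1.7968;  θ1=γ+ψ≈0.2620
φ2=120.0° → target in arm frame (-0.0736, -0.0521)
  A cos θ + B sin θ = C:  0.1736·cos θ + -0.5034·sin θ = -0.1907
  √(A²+B²)=0.5325;  θ2 = -1.2387+1.9370 ≈ 0.6982
rotate P by −φ3: (-0.0083, 0.0898, -0.5034)
  A cos θ + B sin θ = C:  0.1083·cos θ + -0.5034·sin θ = -0.1580
  θ3 = atan2(B,A) + arccos(C/0.5149) = 0.5238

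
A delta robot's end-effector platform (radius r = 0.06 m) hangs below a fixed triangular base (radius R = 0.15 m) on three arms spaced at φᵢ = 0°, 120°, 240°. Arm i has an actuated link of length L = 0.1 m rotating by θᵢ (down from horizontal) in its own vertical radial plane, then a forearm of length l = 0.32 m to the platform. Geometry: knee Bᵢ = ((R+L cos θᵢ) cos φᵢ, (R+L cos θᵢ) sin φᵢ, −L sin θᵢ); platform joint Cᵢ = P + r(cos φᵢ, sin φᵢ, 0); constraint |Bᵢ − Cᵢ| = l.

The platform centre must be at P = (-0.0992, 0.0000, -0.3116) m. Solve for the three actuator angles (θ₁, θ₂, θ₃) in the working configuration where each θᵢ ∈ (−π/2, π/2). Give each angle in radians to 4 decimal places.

φ1=0.0° → target in arm frame (-0.0992, 0.0000)
  A cos θ + B sin θ = C:  0.1892·cos θ + -0.3116·sin θ = -0.2025
  θ1 = atan2(B,A) + arccos(C/0.3645) = 1.1345
arm 2 (φ=120.0°): x'=0.0496, y'=0.0859
  A=0.0404, B=-0.3116, C=(l²−L²−A²−y'²−z²)/(2L)=-0.0685
  √(A²+B²)=0.3142;  θ2 = -1.4419+1.7907 ≈ 0.3488
arm 3 (φ=240.0°): x'=0.0496, y'=-0.0859
  A cos θ + B sin θ = C:  0.0404·cos θ + -0.3116·sin θ = -0.0685
  θ3 = atan2(B,A) + arccos(C/0.3142) = 0.3488

θ₁ = 1.1345, θ₂ = 0.3488, θ₃ = 0.3488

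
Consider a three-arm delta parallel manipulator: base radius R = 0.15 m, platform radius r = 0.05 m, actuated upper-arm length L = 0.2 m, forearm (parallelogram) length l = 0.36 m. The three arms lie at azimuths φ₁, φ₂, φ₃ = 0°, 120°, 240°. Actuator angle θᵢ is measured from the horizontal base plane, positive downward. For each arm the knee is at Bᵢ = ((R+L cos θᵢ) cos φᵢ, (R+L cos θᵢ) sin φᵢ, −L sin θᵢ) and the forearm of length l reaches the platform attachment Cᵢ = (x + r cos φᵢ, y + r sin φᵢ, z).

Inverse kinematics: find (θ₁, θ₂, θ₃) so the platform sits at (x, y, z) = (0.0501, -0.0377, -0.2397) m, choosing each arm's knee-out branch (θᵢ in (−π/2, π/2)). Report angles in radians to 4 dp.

rotate P by −φ1: (0.0501, -0.0377, -0.2397)
  A=0.0499, B=-0.2397, C=(l²−L²−A²−y'²−z²)/(2L)=0.0706
  √(A²+B²)=0.2448;  θ1 = -1.3656+1.2784 ≈ -0.0872
rotate P by −φ2: (-0.0577, -0.0245, -0.2397)
  A=0.1577, B=-0.2397, C=(l²−L²−A²−y'²−z²)/(2L)=0.0167
  θ2 = atan2(B,A) + arccos(C/0.2869) = 0.5237
rotate P by −φ3: (0.0076, 0.0622, -0.2397)
  e−x'=0.0924;  (l²−L²−(e−x')²−y'²−z²)/2L = 0.0493
  γ=atan2(-0.2397,0.0924)=-1.2029;  ψ=arccos(0.1920)=1.3776;  θ3=γ+ψ≈0.1747

θ₁ = -0.0872, θ₂ = 0.5237, θ₃ = 0.1747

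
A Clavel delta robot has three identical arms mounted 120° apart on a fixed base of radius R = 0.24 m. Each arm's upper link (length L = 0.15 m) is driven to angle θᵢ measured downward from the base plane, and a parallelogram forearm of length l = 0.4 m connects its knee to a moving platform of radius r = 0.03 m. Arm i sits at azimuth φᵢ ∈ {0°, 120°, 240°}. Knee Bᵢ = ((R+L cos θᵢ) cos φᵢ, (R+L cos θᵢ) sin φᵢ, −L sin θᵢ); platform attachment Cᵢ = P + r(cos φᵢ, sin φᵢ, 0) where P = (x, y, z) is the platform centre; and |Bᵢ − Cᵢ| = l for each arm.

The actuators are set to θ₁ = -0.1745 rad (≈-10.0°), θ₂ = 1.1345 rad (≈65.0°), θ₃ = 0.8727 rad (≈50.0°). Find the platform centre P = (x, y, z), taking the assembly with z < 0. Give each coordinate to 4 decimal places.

(0.1172, -0.0299, -0.2922)

arm 1 at φ=0.0°: e+L cos θ1 = 0.3577;  O1 = (0.3577, 0.0000, 0.0260)
φ2=120.0°: virtual centre (-0.1367, 0.2368, -0.1359), radius l
arm 3 at φ=240.0°: e+L cos θ3 = 0.3064;  O3 = (-0.1532, -0.2654, -0.1149)
|O₂|²−|O₁|² = -0.0354;  |O₃|²−|O₁|² = -0.0215
[-0.9888 0.4735 -0.3240]·P = -0.0354;  [-1.0219 -0.5307 -0.2819]·P = -0.0215
Cramer: x(z) = 0.0288-0.3028z;  y(z) = -0.0148+0.0519z
into |P−O₁|² = l²: 1.0944z² + 0.1456z + -0.0509 = 0;  Δ = 0.2439;  z = -0.2922 or 0.1591 → z<0 root = -0.2922
x = 0.1172, y = -0.0299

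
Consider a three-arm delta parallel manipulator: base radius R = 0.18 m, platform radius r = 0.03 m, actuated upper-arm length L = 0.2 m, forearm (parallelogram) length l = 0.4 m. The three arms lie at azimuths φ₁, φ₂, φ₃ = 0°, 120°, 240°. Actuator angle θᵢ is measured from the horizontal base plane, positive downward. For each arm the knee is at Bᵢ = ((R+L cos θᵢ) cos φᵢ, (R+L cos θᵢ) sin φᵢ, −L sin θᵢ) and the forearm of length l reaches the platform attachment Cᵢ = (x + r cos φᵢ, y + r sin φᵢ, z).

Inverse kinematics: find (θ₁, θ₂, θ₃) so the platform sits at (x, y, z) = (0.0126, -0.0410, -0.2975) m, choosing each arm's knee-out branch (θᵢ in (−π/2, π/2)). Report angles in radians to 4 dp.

rotate P by −φ1: (0.0126, -0.0410, -0.2975)
  e−x'=0.1374;  (l²−L²−(e−x')²−y'²−z²)/2L = 0.0273
  θ1 = atan2(B,A) + arccos(C/0.3277) = 0.3492
φ2=120.0° → target in arm frame (-0.0418, 0.0096)
  e−x'=0.1918;  (l²−L²−(e−x')²−y'²−z²)/2L = -0.0135
  √(A²+B²)=0.3540;  θ2 = -0.9981+1.6089 ≈ 0.6107
arm 3 (φ=240.0°): x'=0.0292, y'=0.0314
  A cos θ + B sin θ = C:  0.1208·cos θ + -0.2975·sin θ = 0.0398
  θ3 = atan2(B,A) + arccos(C/0.3211) = 0.2614

θ₁ = 0.3492, θ₂ = 0.6107, θ₃ = 0.2614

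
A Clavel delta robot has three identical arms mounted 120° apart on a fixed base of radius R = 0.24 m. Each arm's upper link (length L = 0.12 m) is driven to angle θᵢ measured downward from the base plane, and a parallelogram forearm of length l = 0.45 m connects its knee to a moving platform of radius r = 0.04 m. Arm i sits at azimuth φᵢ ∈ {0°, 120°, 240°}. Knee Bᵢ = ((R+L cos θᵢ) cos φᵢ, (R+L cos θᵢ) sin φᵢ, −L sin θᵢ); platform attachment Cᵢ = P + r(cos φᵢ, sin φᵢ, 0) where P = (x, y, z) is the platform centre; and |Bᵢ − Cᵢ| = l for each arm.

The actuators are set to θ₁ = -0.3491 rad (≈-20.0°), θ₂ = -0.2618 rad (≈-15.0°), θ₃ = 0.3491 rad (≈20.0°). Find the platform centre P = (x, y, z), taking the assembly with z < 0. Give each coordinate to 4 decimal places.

φ1=0.0°: virtual centre (0.3128, 0.0000, 0.0410), radius l
O2 = (0.3159·cos120.0°, 0.3159·sin120.0°, 0.0311) = (-0.1580, 0.2736, 0.0311)
O3 = (0.3128·cos240.0°, 0.3128·sin240.0°, -0.0410) = (-0.1564, -0.2709, -0.0410)
subtract pairs → two planes through P
plane₁₂: -0.9414x+0.5472y+-0.0200z = 0.0013
Cramer: x(z) = -0.0007-0.0984z;  y(z) = 0.0012-0.1327z
into |P−O₁|² = l²: 1.0273z² + -0.0207z + -0.1026 = 0;  Δ = 0.4219;  z = -0.3061 or 0.3263 → z<0 root = -0.3061
x = 0.0294, y = 0.0418

(0.0294, 0.0418, -0.3061)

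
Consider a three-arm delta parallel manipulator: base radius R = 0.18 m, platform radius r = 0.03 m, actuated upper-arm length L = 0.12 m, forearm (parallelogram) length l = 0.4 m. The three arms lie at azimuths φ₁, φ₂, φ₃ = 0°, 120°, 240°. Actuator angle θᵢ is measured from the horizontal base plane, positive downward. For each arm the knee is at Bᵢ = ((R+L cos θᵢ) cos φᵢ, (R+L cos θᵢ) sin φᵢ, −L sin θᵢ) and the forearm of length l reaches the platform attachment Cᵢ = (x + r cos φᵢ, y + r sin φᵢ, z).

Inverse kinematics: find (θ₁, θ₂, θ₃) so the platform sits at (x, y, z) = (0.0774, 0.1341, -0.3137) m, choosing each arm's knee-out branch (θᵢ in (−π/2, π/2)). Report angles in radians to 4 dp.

arm 1 (φ=0.0°): x'=0.0774, y'=0.1341
  A cos θ + B sin θ = C:  0.0726·cos θ + -0.3137·sin θ = 0.0997
  √(A²+B²)=0.3220;  θ1 = -1.3434+1.2558 ≈ -0.0875
φ2=120.0° → target in arm frame (0.0774, -0.1341)
  A cos θ + B sin θ = C:  0.0726·cos θ + -0.3137·sin θ = 0.0998
  γ=atan2(-0.3137,0.0726)=-1.3435;  ψ=arccos(0.3099)=1.2557;  θ2=γ+ψ≈-0.0878
arm 3 (φ=240.0°): x'=-0.1548, y'=0.0000
  A=0.3048, B=-0.3137, C=(l²−L²−A²−y'²−z²)/(2L)=-0.1905
  √(A²+B²)=0.4374;  θ3 = -0.7997+2.0215 ≈ 1.2218

θ₁ = -0.0875, θ₂ = -0.0878, θ₃ = 1.2218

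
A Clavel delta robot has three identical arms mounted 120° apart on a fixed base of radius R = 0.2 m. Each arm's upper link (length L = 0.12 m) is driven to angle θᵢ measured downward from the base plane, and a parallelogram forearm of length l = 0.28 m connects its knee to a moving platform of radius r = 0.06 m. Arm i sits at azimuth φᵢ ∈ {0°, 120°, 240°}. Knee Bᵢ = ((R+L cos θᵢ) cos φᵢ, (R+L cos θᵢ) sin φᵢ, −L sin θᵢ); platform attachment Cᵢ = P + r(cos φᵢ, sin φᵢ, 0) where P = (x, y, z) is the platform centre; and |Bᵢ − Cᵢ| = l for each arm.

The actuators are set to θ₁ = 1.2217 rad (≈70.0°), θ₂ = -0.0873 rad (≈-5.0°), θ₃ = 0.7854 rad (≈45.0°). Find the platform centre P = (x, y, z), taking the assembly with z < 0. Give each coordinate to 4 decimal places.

(-0.0771, 0.0552, -0.2060)

φ1=0.0°: virtual centre (0.1810, 0.0000, -0.1128), radius l
φ2=120.0°: virtual centre (-0.1298, 0.2248, 0.0105), radius l
φ3=240.0°: virtual centre (-0.1124, -0.1947, -0.0849), radius l
eliminate P² terms by subtracting sphere 1 from 2 and 3
linear system: -0.6216x+0.4495y = 0.0220−0.2464z; -0.5869x+-0.3895y = 0.0123−0.0558z
det = 0.5060;  x = -0.0278+0.2393z,  y = 0.0104+-0.2173z
into |P−O₁|² = l²: 1.1045z² + 0.1210z + -0.0220 = 0;  Δ = 0.1116;  z = -0.2060 or 0.0965 → z<0 root = -0.2060
x = -0.0771, y = 0.0552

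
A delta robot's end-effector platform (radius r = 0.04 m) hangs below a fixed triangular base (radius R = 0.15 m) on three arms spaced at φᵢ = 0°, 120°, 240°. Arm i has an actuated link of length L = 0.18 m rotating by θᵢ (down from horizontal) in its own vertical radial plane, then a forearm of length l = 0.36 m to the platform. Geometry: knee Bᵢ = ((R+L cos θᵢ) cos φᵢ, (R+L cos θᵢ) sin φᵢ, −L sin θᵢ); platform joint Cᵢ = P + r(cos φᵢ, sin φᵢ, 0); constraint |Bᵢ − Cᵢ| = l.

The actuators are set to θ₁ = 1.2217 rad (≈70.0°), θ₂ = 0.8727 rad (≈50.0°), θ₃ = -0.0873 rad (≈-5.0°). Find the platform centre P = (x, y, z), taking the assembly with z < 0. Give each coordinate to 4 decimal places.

O1 = (0.1716·cos0.0°, 0.1716·sin0.0°, -0.1691) = (0.1716, 0.0000, -0.1691)
φ2=120.0°: virtual centre (-0.1128, 0.1955, -0.1379), radius l
O3 = (0.2893·cos240.0°, 0.2893·sin240.0°, 0.0157) = (-0.1447, -0.2506, 0.0157)
subtract pairs → two planes through P
[-0.5688 0.3909 0.0625]·P = 0.0119;  [-0.6325 -0.5011 0.3697]·P = 0.0259
det = 0.5323;  x = -0.0302+0.3303z,  y = -0.0135+0.3208z
quadratic in z: (1.2120)z²+(0.1963)z+(-0.0601)=0, √Δ=0.5743 → z ∈ {-0.3179, 0.1559}; z = -0.3179 (taking z<0)
x = -0.1352, y = -0.1155

(-0.1352, -0.1155, -0.3179)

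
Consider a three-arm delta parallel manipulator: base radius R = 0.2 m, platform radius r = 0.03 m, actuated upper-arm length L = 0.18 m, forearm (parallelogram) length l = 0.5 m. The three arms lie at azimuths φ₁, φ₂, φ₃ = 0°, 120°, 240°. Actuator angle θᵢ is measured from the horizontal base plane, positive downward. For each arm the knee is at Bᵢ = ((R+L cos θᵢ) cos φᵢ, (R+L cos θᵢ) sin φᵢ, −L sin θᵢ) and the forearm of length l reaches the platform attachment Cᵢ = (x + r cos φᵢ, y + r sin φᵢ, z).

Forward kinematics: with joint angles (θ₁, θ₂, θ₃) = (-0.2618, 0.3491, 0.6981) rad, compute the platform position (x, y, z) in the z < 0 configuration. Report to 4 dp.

arm 1 at φ=0.0°: e+L cos θ1 = 0.3439;  S1 = (0.3439, 0.0000, 0.0466)
arm 2 at φ=120.0°: e+L cos θ2 = 0.3391;  S2 = (-0.1696, 0.2937, -0.0616)
S3 = (0.3079·cos240.0°, 0.3079·sin240.0°, -0.1157) = (-0.1539, -0.2666, -0.1157)
subtract pairs → two planes through P
[-1.0269 0.5874 -0.2163]·P = -0.0016;  [-0.9956 -0.5333 -0.3246]·P = -0.0122
Cramer: x(z) = 0.0071-0.2702z;  y(z) = 0.0097-0.1041z
into |P−S₁|² = l²: 1.0839z² + 0.0868z + -0.1343 = 0;  Δ = 0.5899;  z = -0.3944 or 0.3143 → z<0 root = -0.3944
x = 0.1137, y = 0.0507

(0.1137, 0.0507, -0.3944)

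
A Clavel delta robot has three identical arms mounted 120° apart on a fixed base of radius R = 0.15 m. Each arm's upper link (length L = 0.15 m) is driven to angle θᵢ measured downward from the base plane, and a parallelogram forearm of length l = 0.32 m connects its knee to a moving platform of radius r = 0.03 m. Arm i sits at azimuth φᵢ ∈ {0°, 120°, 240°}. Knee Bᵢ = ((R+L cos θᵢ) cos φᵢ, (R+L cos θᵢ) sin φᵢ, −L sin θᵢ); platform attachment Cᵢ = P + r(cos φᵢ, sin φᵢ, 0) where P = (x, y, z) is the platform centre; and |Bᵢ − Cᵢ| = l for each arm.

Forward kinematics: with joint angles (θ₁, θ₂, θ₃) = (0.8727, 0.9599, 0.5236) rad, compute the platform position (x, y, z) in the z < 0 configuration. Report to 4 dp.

S1 = (0.2164·cos0.0°, 0.2164·sin0.0°, -0.1149) = (0.2164, 0.0000, -0.1149)
arm 2 at φ=120.0°: (R−r)+L cos θ2 = 0.2060;  S2 = (-0.1030, 0.1784, -0.1229)
arm 3 at φ=240.0°: (R−r)+L cos θ3 = 0.2499;  S3 = (-0.1250, -0.2164, -0.0750)
subtract pairs → two planes through P
linear system: -0.6389x+0.3569y = -0.0025−-0.0159z; -0.6827x+-0.4328y = 0.0080−0.0798z
det = 0.5202;  x = -0.0034+0.0415z,  y = -0.0131+0.1189z
sphere 1 gives Az²+Bz+C=0 with A=1.0159, B=0.2084, C=-0.0407;  B²−4AC=0.2088;  roots -0.3275, 0.1223;  negative root z = -0.3275
x = -0.0170, y = -0.0521

(-0.0170, -0.0521, -0.3275)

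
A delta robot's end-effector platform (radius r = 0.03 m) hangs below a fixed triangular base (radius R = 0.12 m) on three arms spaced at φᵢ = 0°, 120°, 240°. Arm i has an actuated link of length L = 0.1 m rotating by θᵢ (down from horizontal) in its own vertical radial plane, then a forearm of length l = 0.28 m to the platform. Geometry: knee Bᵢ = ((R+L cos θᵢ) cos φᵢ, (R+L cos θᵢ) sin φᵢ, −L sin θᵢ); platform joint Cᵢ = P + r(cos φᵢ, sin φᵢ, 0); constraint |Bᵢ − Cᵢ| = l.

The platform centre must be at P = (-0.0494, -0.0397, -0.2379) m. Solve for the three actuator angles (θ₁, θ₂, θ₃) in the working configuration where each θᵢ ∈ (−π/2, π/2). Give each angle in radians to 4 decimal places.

rotate P by −φ1: (-0.0494, -0.0397, -0.2379)
  A cos θ + B sin θ = C:  0.1394·cos θ + -0.2379·sin θ = -0.0460
  γ=atan2(-0.2379,0.1394)=-1.0408;  ψ=arccos(-0.1669)=1.7385;  θ1=γ+ψ≈0.6977
φ2=120.0° → target in arm frame (-0.0097, 0.0626)
  e−x'=0.0997;  (l²−L²−(e−x')²−y'²−z²)/2L = -0.0103
  γ=atan2(-0.2379,0.0997)=-1.1740;  ψ=arccos(-0.0398)=1.6107;  θ2=γ+ψ≈0.4366
rotate P by −φ3: (0.0591, -0.0229, -0.2379)
  e−x'=0.0309;  (l²−L²−(e−x')²−y'²−z²)/2L = 0.0516
  γ=atan2(-0.2379,0.0309)=-1.4416;  ψ=arccos(0.2151)=1.3540;  θ3=γ+ψ≈-0.0876

θ₁ = 0.6977, θ₂ = 0.4366, θ₃ = -0.0876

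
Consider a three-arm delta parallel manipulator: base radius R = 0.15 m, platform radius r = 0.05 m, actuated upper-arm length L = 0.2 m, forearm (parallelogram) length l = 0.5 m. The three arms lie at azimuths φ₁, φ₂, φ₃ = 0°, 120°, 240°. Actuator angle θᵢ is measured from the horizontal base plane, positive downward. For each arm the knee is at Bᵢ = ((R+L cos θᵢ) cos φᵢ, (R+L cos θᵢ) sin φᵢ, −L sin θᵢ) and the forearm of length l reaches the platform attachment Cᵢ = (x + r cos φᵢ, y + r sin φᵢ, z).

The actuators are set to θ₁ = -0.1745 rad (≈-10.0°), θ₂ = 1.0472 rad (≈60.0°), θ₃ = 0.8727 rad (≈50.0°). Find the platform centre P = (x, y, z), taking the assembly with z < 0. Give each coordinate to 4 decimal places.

O1 = (0.2970·cos0.0°, 0.2970·sin0.0°, 0.0347) = (0.2970, 0.0000, 0.0347)
O2 = (0.2000·cos120.0°, 0.2000·sin120.0°, -0.1732) = (-0.1000, 0.1732, -0.1732)
O3 = (0.2286·cos240.0°, 0.2286·sin240.0°, -0.1532) = (-0.1143, -0.1979, -0.1532)
subtract pairs → two planes through P
linear system: -0.7939x+0.3464y = -0.0194−-0.4159z; -0.8225x+-0.3959y = -0.0137−-0.3759z
det = 0.5992;  x = 0.0207+-0.4920z,  y = -0.0085+0.0728z
into |P−O₁|² = l²: 1.2474z² + 0.2012z + -0.1724 = 0;  Δ = 0.9007;  z = -0.4611 or 0.2998 → z<0 root = -0.4611
x = 0.2476, y = -0.0421

(0.2476, -0.0421, -0.4611)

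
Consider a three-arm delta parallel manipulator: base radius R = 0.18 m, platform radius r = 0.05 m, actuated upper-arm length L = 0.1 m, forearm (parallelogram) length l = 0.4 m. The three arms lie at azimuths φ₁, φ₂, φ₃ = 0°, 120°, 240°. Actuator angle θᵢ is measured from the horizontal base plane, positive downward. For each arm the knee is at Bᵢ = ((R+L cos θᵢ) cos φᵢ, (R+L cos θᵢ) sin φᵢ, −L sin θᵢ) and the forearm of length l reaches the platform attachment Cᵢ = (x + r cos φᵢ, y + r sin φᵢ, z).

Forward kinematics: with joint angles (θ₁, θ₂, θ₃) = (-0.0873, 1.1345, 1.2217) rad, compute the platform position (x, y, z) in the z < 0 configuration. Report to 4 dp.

(0.1488, 0.0100, -0.3829)

O1 = (0.2296·cos0.0°, 0.2296·sin0.0°, 0.0087) = (0.2296, 0.0000, 0.0087)
φ2=120.0°: virtual centre (-0.0861, 0.1492, -0.0906), radius l
O3 = (0.1642·cos240.0°, 0.1642·sin240.0°, -0.0940) = (-0.0821, -0.1422, -0.0940)
subtract pairs → two planes through P
[-0.6315 0.2984 -0.1987]·P = -0.0149;  [-0.6234 -0.2844 -0.2054]·P = -0.0170
det = 0.3656;  x = 0.0255+-0.3222z,  y = 0.0039+-0.0159z
quadratic in z: (1.1040)z²+(0.1140)z+(-0.1182)=0, √Δ=0.7315 → z ∈ {-0.3829, 0.2797}; z = -0.3829 (taking z<0)
x = 0.1488, y = 0.0100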